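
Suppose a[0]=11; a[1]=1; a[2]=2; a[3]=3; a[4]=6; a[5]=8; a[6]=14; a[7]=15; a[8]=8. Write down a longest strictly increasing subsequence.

Patience tails give the LIS length; then backtrack through the dp parents:
11 → extends → [11]
1 → replaces 11 → [1]
2 → extends → [1, 2]
3 → extends → [1, 2, 3]
6 → extends → [1, 2, 3, 6]
8 → extends → [1, 2, 3, 6, 8]
14 → extends → [1, 2, 3, 6, 8, 14]
15 → extends → [1, 2, 3, 6, 8, 14, 15]
8 → already a tail → [1, 2, 3, 6, 8, 14, 15]
Length 7; one witness is 1, 2, 3, 6, 8, 14, 15.

1, 2, 3, 6, 8, 14, 15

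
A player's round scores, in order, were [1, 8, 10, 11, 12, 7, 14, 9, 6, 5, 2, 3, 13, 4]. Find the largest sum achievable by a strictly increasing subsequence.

Let S[i] be the best sum of a strictly increasing subsequence ending at i:
i:      1  2  3  4  5  6  7  8  9 10 11 12 13 14
a[i]:   1  8 10 11 12  7 14  9  6  5  2  3 13  4
S:      1  9 19 30 42  8 56 18  7  6  3  6 55 10
Maximum is 56 (e.g. 1 + 8 + 10 + 11 + 12 + 14).

56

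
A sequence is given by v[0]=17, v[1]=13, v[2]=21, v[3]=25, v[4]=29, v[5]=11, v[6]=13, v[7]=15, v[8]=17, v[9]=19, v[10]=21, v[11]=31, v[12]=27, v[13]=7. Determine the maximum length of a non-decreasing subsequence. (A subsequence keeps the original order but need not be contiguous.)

7

Track the smallest tail for each achievable length (allowing ties):
17 → extends → [17]
13 → replaces 17 → [13]
21 → extends → [13, 21]
25 → extends → [13, 21, 25]
29 → extends → [13, 21, 25, 29]
11 → replaces 13 → [11, 21, 25, 29]
13 → replaces 21 → [11, 13, 25, 29]
15 → replaces 25 → [11, 13, 15, 29]
17 → replaces 29 → [11, 13, 15, 17]
19 → extends → [11, 13, 15, 17, 19]
21 → extends → [11, 13, 15, 17, 19, 21]
31 → extends → [11, 13, 15, 17, 19, 21, 31]
27 → replaces 31 → [11, 13, 15, 17, 19, 21, 27]
7 → replaces 11 → [7, 13, 15, 17, 19, 21, 27]
Seven tails, so the longest non-decreasing subsequence has length 7 (e.g. 13, 13, 15, 17, 19, 21, 31).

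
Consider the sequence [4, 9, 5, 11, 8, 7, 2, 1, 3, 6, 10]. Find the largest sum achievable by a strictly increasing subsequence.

Let S[i] be the best sum of a strictly increasing subsequence ending at i:
i:      1  2  3  4  5  6  7  8  9 10 11
a[i]:   4  9  5 11  8  7  2  1  3  6 10
S:      4 13  9 24 17 16  2  1  5 15 27
Maximum is 27 (e.g. 4 + 5 + 8 + 10).

27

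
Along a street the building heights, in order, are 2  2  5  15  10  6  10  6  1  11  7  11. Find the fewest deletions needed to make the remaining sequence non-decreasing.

5

Fewest deletions = n − (longest non-decreasing subsequence).
Patience tails:
2 → extends → [2]
2 → extends → [2, 2]
5 → extends → [2, 2, 5]
15 → extends → [2, 2, 5, 15]
10 → replaces 15 → [2, 2, 5, 10]
6 → replaces 10 → [2, 2, 5, 6]
10 → extends → [2, 2, 5, 6, 10]
6 → replaces 10 → [2, 2, 5, 6, 6]
1 → replaces 2 → [1, 2, 5, 6, 6]
11 → extends → [1, 2, 5, 6, 6, 11]
7 → replaces 11 → [1, 2, 5, 6, 6, 7]
11 → extends → [1, 2, 5, 6, 6, 7, 11]
Longest non-decreasing subsequence has length 7, so deletions = 12 − 7 = 5.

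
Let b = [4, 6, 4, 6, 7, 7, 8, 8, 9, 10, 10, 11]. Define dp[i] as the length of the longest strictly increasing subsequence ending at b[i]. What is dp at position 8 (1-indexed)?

dp[i] = 1 + max{dp[j] : j<i, b[j]<b[i]} (or 1 if no such j):
i:      1  2  3  4  5  6  7  8  9 10 11 12
b[i]:   4  6  4  6  7  7  8  8  9 10 10 11
dp:     1  2  1  2  3  3  4  4  5  6  6  7
At index 8 the value is 4.

4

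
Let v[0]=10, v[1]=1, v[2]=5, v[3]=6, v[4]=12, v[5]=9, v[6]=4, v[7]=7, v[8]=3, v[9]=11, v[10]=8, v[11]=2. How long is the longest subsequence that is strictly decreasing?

Negate each value so 'decreasing' becomes 'increasing', then run patience tails on the negated sequence:
-10 → extends → [-10]
-1 → extends → [-10, -1]
-5 → replaces -1 → [-10, -5]
-6 → replaces -5 → [-10, -6]
-12 → replaces -10 → [-12, -6]
-9 → replaces -6 → [-12, -9]
-4 → extends → [-12, -9, -4]
-7 → replaces -4 → [-12, -9, -7]
-3 → extends → [-12, -9, -7, -3]
-11 → replaces -9 → [-12, -11, -7, -3]
-8 → replaces -7 → [-12, -11, -8, -3]
-2 → extends → [-12, -11, -8, -3, -2]
Five tails, so the longest strictly decreasing subsequence of the original has length 5.

5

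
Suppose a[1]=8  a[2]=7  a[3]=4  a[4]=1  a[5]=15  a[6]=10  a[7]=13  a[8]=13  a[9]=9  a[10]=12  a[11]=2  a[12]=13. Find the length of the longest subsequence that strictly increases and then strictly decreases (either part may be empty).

5

inc[i] = longest strictly increasing subsequence ending at i; dec[i] = longest strictly decreasing subsequence starting at i:
i:      1  2  3  4  5  6  7  8  9 10 11 12
a[i]:   8  7  4  1 15 10 13 13  9 12  2 13
inc:    1  1  1  1  2  2  3  3  2  3  2  4
dec:    4  3  2  1  4  3  3  3  2  2  1  1
Best peak at i=5 (value 15): inc=2, dec=4, length 2+4−1 = 5.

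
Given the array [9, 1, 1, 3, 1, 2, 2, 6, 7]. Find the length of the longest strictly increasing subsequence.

Track the smallest tail for each achievable length (strict):
9 → extends → [9]
1 → replaces 9 → [1]
1 → already a tail → [1]
3 → extends → [1, 3]
1 → already a tail → [1, 3]
2 → replaces 3 → [1, 2]
2 → already a tail → [1, 2]
6 → extends → [1, 2, 6]
7 → extends → [1, 2, 6, 7]
Four tails, so the longest strictly increasing subsequence has length 4 (e.g. 1, 3, 6, 7).

4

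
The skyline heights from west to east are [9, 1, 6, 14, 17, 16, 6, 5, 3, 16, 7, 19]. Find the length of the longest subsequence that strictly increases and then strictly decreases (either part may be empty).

8

inc[i] = longest strictly increasing subsequence ending at i; dec[i] = longest strictly decreasing subsequence starting at i:
i:      1  2  3  4  5  6  7  8  9 10 11 12
a[i]:   9  1  6 14 17 16  6  5  3 16  7 19
inc:    1  1  2  3  4  4  2  2  2  4  3  5
dec:    4  1  3  4  5  4  3  2  1  2  1  1
Best peak at i=5 (value 17): inc=4, dec=5, length 4+5−1 = 8.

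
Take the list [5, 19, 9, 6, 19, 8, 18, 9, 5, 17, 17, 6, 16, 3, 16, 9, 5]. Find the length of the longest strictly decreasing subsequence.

6

Negate each value so 'decreasing' becomes 'increasing', then run patience tails on the negated sequence:
-5 → extends → [-5]
-19 → replaces -5 → [-19]
-9 → extends → [-19, -9]
-6 → extends → [-19, -9, -6]
-19 → already a tail → [-19, -9, -6]
-8 → replaces -6 → [-19, -9, -8]
-18 → replaces -9 → [-19, -18, -8]
-9 → replaces -8 → [-19, -18, -9]
-5 → extends → [-19, -18, -9, -5]
-17 → replaces -9 → [-19, -18, -17, -5]
-17 → already a tail → [-19, -18, -17, -5]
-6 → replaces -5 → [-19, -18, -17, -6]
-16 → replaces -6 → [-19, -18, -17, -16]
-3 → extends → [-19, -18, -17, -16, -3]
-16 → already a tail → [-19, -18, -17, -16, -3]
-9 → replaces -3 → [-19, -18, -17, -16, -9]
-5 → extends → [-19, -18, -17, -16, -9, -5]
Six tails, so the longest strictly decreasing subsequence of the original has length 6.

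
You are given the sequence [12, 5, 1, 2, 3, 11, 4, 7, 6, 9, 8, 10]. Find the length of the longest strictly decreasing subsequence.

4

Negate each value so 'decreasing' becomes 'increasing', then run patience tails on the negated sequence:
-12 → extends → [-12]
-5 → extends → [-12, -5]
-1 → extends → [-12, -5, -1]
-2 → replaces -1 → [-12, -5, -2]
-3 → replaces -2 → [-12, -5, -3]
-11 → replaces -5 → [-12, -11, -3]
-4 → replaces -3 → [-12, -11, -4]
-7 → replaces -4 → [-12, -11, -7]
-6 → extends → [-12, -11, -7, -6]
-9 → replaces -7 → [-12, -11, -9, -6]
-8 → replaces -6 → [-12, -11, -9, -8]
-10 → replaces -9 → [-12, -11, -10, -8]
Four tails, so the longest strictly decreasing subsequence of the original has length 4.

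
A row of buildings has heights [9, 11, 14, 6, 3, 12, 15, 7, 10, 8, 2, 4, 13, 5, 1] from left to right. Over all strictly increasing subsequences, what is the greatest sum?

Let S[i] be the best sum of a strictly increasing subsequence ending at i:
i:      1  2  3  4  5  6  7  8  9 10 11 12 13 14 15
a[i]:   9 11 14  6  3 12 15  7 10  8  2  4 13  5  1
S:      9 20 34  6  3 32 49 13 23 21  2  7 45 12  1
Maximum is 49 (e.g. 9 + 11 + 14 + 15).

49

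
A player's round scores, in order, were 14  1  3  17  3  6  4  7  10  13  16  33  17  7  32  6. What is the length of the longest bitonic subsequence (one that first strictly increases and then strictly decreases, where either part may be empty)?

inc[i] = longest strictly increasing subsequence ending at i; dec[i] = longest strictly decreasing subsequence starting at i:
i:      1  2  3  4  5  6  7  8  9 10 11 12 13 14 15 16
a[i]:  14  1  3 17  3  6  4  7 10 13 16 33 17  7 32  6
inc:    1  1  2  3  2  3  3  4  5  6  7  8  8  4  9  4
dec:    4  1  1  4  1  2  1  2  3  3  3  4  3  2  2  1
Best peak at i=12 (value 33): inc=8, dec=4, length 8+4−1 = 11.

11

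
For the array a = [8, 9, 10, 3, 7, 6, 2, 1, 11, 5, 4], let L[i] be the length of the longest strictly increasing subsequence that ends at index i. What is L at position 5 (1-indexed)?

dp[i] = 1 + max{dp[j] : j<i, a[j]<a[i]} (or 1 if no such j):
i:      1  2  3  4  5  6  7  8  9 10 11
a[i]:   8  9 10  3  7  6  2  1 11  5  4
dp:     1  2  3  1  2  2  1  1  4  2  2
At index 5 the value is 2.

2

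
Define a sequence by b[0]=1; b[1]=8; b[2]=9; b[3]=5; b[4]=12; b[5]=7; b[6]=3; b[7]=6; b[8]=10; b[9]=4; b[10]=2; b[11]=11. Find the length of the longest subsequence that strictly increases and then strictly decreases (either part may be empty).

inc[i] = longest strictly increasing subsequence ending at i; dec[i] = longest strictly decreasing subsequence starting at i:
i:      0  1  2  3  4  5  6  7  8  9 10 11
b[i]:   1  8  9  5 12  7  3  6 10  4  2 11
inc:    1  2  3  2  4  3  2  3  4  3  2  5
dec:    1  5  5  3  5  4  2  3  3  2  1  1
Best peak at i=4 (value 12): inc=4, dec=5, length 4+5−1 = 8.

8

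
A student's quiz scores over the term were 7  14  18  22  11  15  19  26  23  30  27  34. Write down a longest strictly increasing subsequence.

7, 14, 18, 22, 26, 30, 34

Patience tails give the LIS length; then backtrack through the dp parents:
7 → extends → [7]
14 → extends → [7, 14]
18 → extends → [7, 14, 18]
22 → extends → [7, 14, 18, 22]
11 → replaces 14 → [7, 11, 18, 22]
15 → replaces 18 → [7, 11, 15, 22]
19 → replaces 22 → [7, 11, 15, 19]
26 → extends → [7, 11, 15, 19, 26]
23 → replaces 26 → [7, 11, 15, 19, 23]
30 → extends → [7, 11, 15, 19, 23, 30]
27 → replaces 30 → [7, 11, 15, 19, 23, 27]
34 → extends → [7, 11, 15, 19, 23, 27, 34]
Length 7; one witness is 7, 14, 18, 22, 26, 30, 34.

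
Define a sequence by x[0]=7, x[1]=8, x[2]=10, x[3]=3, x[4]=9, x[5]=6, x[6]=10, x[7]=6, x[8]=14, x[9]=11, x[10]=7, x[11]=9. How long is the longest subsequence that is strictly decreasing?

3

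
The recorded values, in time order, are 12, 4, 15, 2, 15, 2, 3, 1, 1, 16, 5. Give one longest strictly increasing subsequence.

Patience tails give the LIS length; then backtrack through the dp parents:
12 → extends → [12]
4 → replaces 12 → [4]
15 → extends → [4, 15]
2 → replaces 4 → [2, 15]
15 → already a tail → [2, 15]
2 → already a tail → [2, 15]
3 → replaces 15 → [2, 3]
1 → replaces 2 → [1, 3]
1 → already a tail → [1, 3]
16 → extends → [1, 3, 16]
5 → replaces 16 → [1, 3, 5]
Length 3; one witness is 12, 15, 16.

12, 15, 16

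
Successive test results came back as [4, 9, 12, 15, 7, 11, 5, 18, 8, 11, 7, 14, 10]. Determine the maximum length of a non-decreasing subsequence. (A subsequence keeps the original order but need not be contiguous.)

5

Let dp[i] be the length of the longest such subsequence ending at index i:
i:      1  2  3  4  5  6  7  8  9 10 11 12 13
a[i]:   4  9 12 15  7 11  5 18  8 11  7 14 10
dp:     1  2  3  4  2  3  2  5  3  4  3  5  4
Maximum dp value is 5.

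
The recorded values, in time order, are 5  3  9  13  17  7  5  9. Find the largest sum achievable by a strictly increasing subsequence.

Let S[i] be the best sum of a strictly increasing subsequence ending at i:
i:      1  2  3  4  5  6  7  8
a[i]:   5  3  9 13 17  7  5  9
S:      5  3 14 27 44 12  8 21
Maximum is 44 (e.g. 5 + 9 + 13 + 17).

44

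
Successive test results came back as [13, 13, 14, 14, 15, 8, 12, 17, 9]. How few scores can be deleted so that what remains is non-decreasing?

3

Fewest deletions = n − (longest non-decreasing subsequence).
Patience tails:
13 → extends → [13]
13 → extends → [13, 13]
14 → extends → [13, 13, 14]
14 → extends → [13, 13, 14, 14]
15 → extends → [13, 13, 14, 14, 15]
8 → replaces 13 → [8, 13, 14, 14, 15]
12 → replaces 13 → [8, 12, 14, 14, 15]
17 → extends → [8, 12, 14, 14, 15, 17]
9 → replaces 12 → [8, 9, 14, 14, 15, 17]
Longest non-decreasing subsequence has length 6, so deletions = 9 − 6 = 3.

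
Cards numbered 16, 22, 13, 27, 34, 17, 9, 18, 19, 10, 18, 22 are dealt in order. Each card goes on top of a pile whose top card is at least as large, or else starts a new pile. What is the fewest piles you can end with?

The minimum number of non-increasing subsequences covering a sequence equals the length of its longest strictly increasing subsequence.
LIS length is 5 (e.g. 16, 17, 18, 19, 22), so 5 piles are needed.

5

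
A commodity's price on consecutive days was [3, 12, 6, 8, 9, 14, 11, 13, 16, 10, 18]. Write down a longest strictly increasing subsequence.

Patience tails give the LIS length; then backtrack through the dp parents:
3 → extends → [3]
12 → extends → [3, 12]
6 → replaces 12 → [3, 6]
8 → extends → [3, 6, 8]
9 → extends → [3, 6, 8, 9]
14 → extends → [3, 6, 8, 9, 14]
11 → replaces 14 → [3, 6, 8, 9, 11]
13 → extends → [3, 6, 8, 9, 11, 13]
16 → extends → [3, 6, 8, 9, 11, 13, 16]
10 → replaces 11 → [3, 6, 8, 9, 10, 13, 16]
18 → extends → [3, 6, 8, 9, 10, 13, 16, 18]
Length 8; one witness is 3, 6, 8, 9, 11, 13, 16, 18.

3, 6, 8, 9, 11, 13, 16, 18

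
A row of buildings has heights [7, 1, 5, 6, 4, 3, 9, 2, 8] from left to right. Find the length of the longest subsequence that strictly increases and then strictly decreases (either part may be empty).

inc[i] = longest strictly increasing subsequence ending at i; dec[i] = longest strictly decreasing subsequence starting at i:
i:     1 2 3 4 5 6 7 8 9
a[i]:  7 1 5 6 4 3 9 2 8
inc:   1 1 2 3 2 2 4 2 4
dec:   5 1 4 4 3 2 2 1 1
Best peak at i=4 (value 6): inc=3, dec=4, length 3+4−1 = 6.

6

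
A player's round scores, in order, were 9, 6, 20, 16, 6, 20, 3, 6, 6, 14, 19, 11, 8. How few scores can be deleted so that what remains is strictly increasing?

9

Fewest deletions = n − (longest strictly increasing subsequence).
i:      1  2  3  4  5  6  7  8  9 10 11 12 13
a[i]:   9  6 20 16  6 20  3  6  6 14 19 11  8
dp:     1  1  2  2  1  3  1  2  2  3  4  3  3
max dp = 4, so deletions = 13 − 4 = 9.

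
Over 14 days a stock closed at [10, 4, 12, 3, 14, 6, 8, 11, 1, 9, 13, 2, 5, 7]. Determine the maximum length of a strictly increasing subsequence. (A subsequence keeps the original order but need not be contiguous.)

Let dp[i] be the length of the longest such subsequence ending at index i:
i:      1  2  3  4  5  6  7  8  9 10 11 12 13 14
a[i]:  10  4 12  3 14  6  8 11  1  9 13  2  5  7
dp:     1  1  2  1  3  2  3  4  1  4  5  2  3  4
Maximum dp value is 5.

5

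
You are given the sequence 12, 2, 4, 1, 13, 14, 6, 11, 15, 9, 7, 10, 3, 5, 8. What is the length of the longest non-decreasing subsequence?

5

Track the smallest tail for each achievable length (allowing ties):
12 → extends → [12]
2 → replaces 12 → [2]
4 → extends → [2, 4]
1 → replaces 2 → [1, 4]
13 → extends → [1, 4, 13]
14 → extends → [1, 4, 13, 14]
6 → replaces 13 → [1, 4, 6, 14]
11 → replaces 14 → [1, 4, 6, 11]
15 → extends → [1, 4, 6, 11, 15]
9 → replaces 11 → [1, 4, 6, 9, 15]
7 → replaces 9 → [1, 4, 6, 7, 15]
10 → replaces 15 → [1, 4, 6, 7, 10]
3 → replaces 4 → [1, 3, 6, 7, 10]
5 → replaces 6 → [1, 3, 5, 7, 10]
8 → replaces 10 → [1, 3, 5, 7, 8]
Five tails, so the longest non-decreasing subsequence has length 5 (e.g. 2, 4, 13, 14, 15).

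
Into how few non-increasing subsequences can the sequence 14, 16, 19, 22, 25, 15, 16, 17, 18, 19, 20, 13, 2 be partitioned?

The minimum number of non-increasing subsequences covering a sequence equals the length of its longest strictly increasing subsequence.
LIS length is 7 (e.g. 14, 15, 16, 17, 18, 19, 20), so 7 piles are needed.

7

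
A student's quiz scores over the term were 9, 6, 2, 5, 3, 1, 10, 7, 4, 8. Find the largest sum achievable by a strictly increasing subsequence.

Let S[i] be the best sum of a strictly increasing subsequence ending at i:
i:      1  2  3  4  5  6  7  8  9 10
a[i]:   9  6  2  5  3  1 10  7  4  8
S:      9  6  2  7  5  1 19 14  9 22
Maximum is 22 (e.g. 2 + 5 + 7 + 8).

22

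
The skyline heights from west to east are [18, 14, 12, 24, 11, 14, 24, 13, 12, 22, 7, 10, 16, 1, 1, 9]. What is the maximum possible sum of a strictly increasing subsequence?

Let S[i] be the best sum of a strictly increasing subsequence ending at i:
i:      1  2  3  4  5  6  7  8  9 10 11 12 13 14 15 16
a[i]:  18 14 12 24 11 14 24 13 12 22  7 10 16  1  1  9
S:     18 14 12 42 11 26 50 25 23 48  7 17 42  1  1 16
Maximum is 50 (e.g. 12 + 14 + 24).

50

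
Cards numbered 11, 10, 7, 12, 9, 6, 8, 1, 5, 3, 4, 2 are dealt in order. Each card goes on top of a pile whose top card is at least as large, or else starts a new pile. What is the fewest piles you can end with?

The minimum number of non-increasing subsequences covering a sequence equals the length of its longest strictly increasing subsequence.
LIS length is 3 (e.g. 1, 3, 4), so 3 piles are needed.

3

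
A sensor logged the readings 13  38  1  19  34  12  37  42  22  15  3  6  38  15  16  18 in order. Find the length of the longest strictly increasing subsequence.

6

Let dp[i] be the length of the longest such subsequence ending at index i:
i:      1  2  3  4  5  6  7  8  9 10 11 12 13 14 15 16
a[i]:  13 38  1 19 34 12 37 42 22 15  3  6 38 15 16 18
dp:     1  2  1  2  3  2  4  5  3  3  2  3  5  4  5  6
Maximum dp value is 6.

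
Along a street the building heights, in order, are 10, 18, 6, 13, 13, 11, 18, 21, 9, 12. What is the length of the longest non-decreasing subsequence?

5

Track the smallest tail for each achievable length (allowing ties):
10 → extends → [10]
18 → extends → [10, 18]
6 → replaces 10 → [6, 18]
13 → replaces 18 → [6, 13]
13 → extends → [6, 13, 13]
11 → replaces 13 → [6, 11, 13]
18 → extends → [6, 11, 13, 18]
21 → extends → [6, 11, 13, 18, 21]
9 → replaces 11 → [6, 9, 13, 18, 21]
12 → replaces 13 → [6, 9, 12, 18, 21]
Five tails, so the longest non-decreasing subsequence has length 5 (e.g. 10, 13, 13, 18, 21).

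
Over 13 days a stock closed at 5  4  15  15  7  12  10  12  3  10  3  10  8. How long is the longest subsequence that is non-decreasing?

Let dp[i] be the length of the longest such subsequence ending at index i:
i:      1  2  3  4  5  6  7  8  9 10 11 12 13
a[i]:   5  4 15 15  7 12 10 12  3 10  3 10  8
dp:     1  1  2  3  2  3  3  4  1  4  2  5  3
Maximum dp value is 5.

5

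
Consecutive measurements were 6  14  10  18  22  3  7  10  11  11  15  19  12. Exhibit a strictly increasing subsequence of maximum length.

6, 7, 10, 11, 15, 19

Patience tails give the LIS length; then backtrack through the dp parents:
6 → extends → [6]
14 → extends → [6, 14]
10 → replaces 14 → [6, 10]
18 → extends → [6, 10, 18]
22 → extends → [6, 10, 18, 22]
3 → replaces 6 → [3, 10, 18, 22]
7 → replaces 10 → [3, 7, 18, 22]
10 → replaces 18 → [3, 7, 10, 22]
11 → replaces 22 → [3, 7, 10, 11]
11 → already a tail → [3, 7, 10, 11]
15 → extends → [3, 7, 10, 11, 15]
19 → extends → [3, 7, 10, 11, 15, 19]
12 → replaces 15 → [3, 7, 10, 11, 12, 19]
Length 6; one witness is 6, 7, 10, 11, 15, 19.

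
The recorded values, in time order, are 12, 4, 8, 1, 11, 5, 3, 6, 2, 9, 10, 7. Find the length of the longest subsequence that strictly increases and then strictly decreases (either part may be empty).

inc[i] = longest strictly increasing subsequence ending at i; dec[i] = longest strictly decreasing subsequence starting at i:
i:      1  2  3  4  5  6  7  8  9 10 11 12
a[i]:  12  4  8  1 11  5  3  6  2  9 10  7
inc:    1  1  2  1  3  2  2  3  2  4  5  4
dec:    5  3  4  1  4  3  2  2  1  2  2  1
Best peak at i=5 (value 11): inc=3, dec=4, length 3+4−1 = 6.

6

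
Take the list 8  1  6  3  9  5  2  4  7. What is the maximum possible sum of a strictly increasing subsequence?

17

Let S[i] be the best sum of a strictly increasing subsequence ending at i:
i:      1  2  3  4  5  6  7  8  9
a[i]:   8  1  6  3  9  5  2  4  7
S:      8  1  7  4 17  9  3  8 16
Maximum is 17 (e.g. 8 + 9).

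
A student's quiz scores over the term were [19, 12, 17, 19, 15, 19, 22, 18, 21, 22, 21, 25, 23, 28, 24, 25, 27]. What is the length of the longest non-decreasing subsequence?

Track the smallest tail for each achievable length (allowing ties):
19 → extends → [19]
12 → replaces 19 → [12]
17 → extends → [12, 17]
19 → extends → [12, 17, 19]
15 → replaces 17 → [12, 15, 19]
19 → extends → [12, 15, 19, 19]
22 → extends → [12, 15, 19, 19, 22]
18 → replaces 19 → [12, 15, 18, 19, 22]
21 → replaces 22 → [12, 15, 18, 19, 21]
22 → extends → [12, 15, 18, 19, 21, 22]
21 → replaces 22 → [12, 15, 18, 19, 21, 21]
25 → extends → [12, 15, 18, 19, 21, 21, 25]
23 → replaces 25 → [12, 15, 18, 19, 21, 21, 23]
28 → extends → [12, 15, 18, 19, 21, 21, 23, 28]
24 → replaces 28 → [12, 15, 18, 19, 21, 21, 23, 24]
25 → extends → [12, 15, 18, 19, 21, 21, 23, 24, 25]
27 → extends → [12, 15, 18, 19, 21, 21, 23, 24, 25, 27]
Ten tails, so the longest non-decreasing subsequence has length 10 (e.g. 12, 17, 19, 19, 22, 22, 23, 24, 25, 27).

10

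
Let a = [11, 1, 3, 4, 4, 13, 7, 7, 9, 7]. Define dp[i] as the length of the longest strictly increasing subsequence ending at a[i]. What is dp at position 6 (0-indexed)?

dp[i] = 1 + max{dp[j] : j<i, a[j]<a[i]} (or 1 if no such j):
i:      0  1  2  3  4  5  6  7  8  9
a[i]:  11  1  3  4  4 13  7  7  9  7
dp:     1  1  2  3  3  4  4  4  5  4
At index 6 the value is 4.

4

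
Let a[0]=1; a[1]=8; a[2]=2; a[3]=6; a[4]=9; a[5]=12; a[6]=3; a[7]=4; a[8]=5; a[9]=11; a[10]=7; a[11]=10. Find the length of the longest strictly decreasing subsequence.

Let dp[i] be the longest strictly decreasing subsequence ending at i:
i:      0  1  2  3  4  5  6  7  8  9 10 11
a[i]:   1  8  2  6  9 12  3  4  5 11  7 10
dp:     1  1  2  2  1  1  3  3  3  2  3  3
Maximum is 3.

3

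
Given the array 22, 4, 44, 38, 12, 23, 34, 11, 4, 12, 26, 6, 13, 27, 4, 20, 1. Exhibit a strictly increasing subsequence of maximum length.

4, 12, 23, 26, 27

Patience tails give the LIS length; then backtrack through the dp parents:
22 → extends → [22]
4 → replaces 22 → [4]
44 → extends → [4, 44]
38 → replaces 44 → [4, 38]
12 → replaces 38 → [4, 12]
23 → extends → [4, 12, 23]
34 → extends → [4, 12, 23, 34]
11 → replaces 12 → [4, 11, 23, 34]
4 → already a tail → [4, 11, 23, 34]
12 → replaces 23 → [4, 11, 12, 34]
26 → replaces 34 → [4, 11, 12, 26]
6 → replaces 11 → [4, 6, 12, 26]
13 → replaces 26 → [4, 6, 12, 13]
27 → extends → [4, 6, 12, 13, 27]
4 → already a tail → [4, 6, 12, 13, 27]
20 → replaces 27 → [4, 6, 12, 13, 20]
1 → replaces 4 → [1, 6, 12, 13, 20]
Length 5; one witness is 4, 12, 23, 26, 27.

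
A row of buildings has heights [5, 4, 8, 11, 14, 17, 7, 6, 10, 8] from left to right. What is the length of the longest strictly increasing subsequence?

Track the smallest tail for each achievable length (strict):
5 → extends → [5]
4 → replaces 5 → [4]
8 → extends → [4, 8]
11 → extends → [4, 8, 11]
14 → extends → [4, 8, 11, 14]
17 → extends → [4, 8, 11, 14, 17]
7 → replaces 8 → [4, 7, 11, 14, 17]
6 → replaces 7 → [4, 6, 11, 14, 17]
10 → replaces 11 → [4, 6, 10, 14, 17]
8 → replaces 10 → [4, 6, 8, 14, 17]
Five tails, so the longest strictly increasing subsequence has length 5 (e.g. 5, 8, 11, 14, 17).

5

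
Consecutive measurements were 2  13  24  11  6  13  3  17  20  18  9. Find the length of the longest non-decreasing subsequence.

5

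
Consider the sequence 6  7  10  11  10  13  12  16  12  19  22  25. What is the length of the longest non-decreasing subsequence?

9

Track the smallest tail for each achievable length (allowing ties):
6 → extends → [6]
7 → extends → [6, 7]
10 → extends → [6, 7, 10]
11 → extends → [6, 7, 10, 11]
10 → replaces 11 → [6, 7, 10, 10]
13 → extends → [6, 7, 10, 10, 13]
12 → replaces 13 → [6, 7, 10, 10, 12]
16 → extends → [6, 7, 10, 10, 12, 16]
12 → replaces 16 → [6, 7, 10, 10, 12, 12]
19 → extends → [6, 7, 10, 10, 12, 12, 19]
22 → extends → [6, 7, 10, 10, 12, 12, 19, 22]
25 → extends → [6, 7, 10, 10, 12, 12, 19, 22, 25]
Nine tails, so the longest non-decreasing subsequence has length 9 (e.g. 6, 7, 10, 11, 13, 16, 19, 22, 25).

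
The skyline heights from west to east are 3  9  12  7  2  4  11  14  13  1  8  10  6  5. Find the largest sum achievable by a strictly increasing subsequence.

Let S[i] be the best sum of a strictly increasing subsequence ending at i:
i:      1  2  3  4  5  6  7  8  9 10 11 12 13 14
a[i]:   3  9 12  7  2  4 11 14 13  1  8 10  6  5
S:      3 12 24 10  2  7 23 38 37  1 18 28 13 12
Maximum is 38 (e.g. 3 + 9 + 12 + 14).

38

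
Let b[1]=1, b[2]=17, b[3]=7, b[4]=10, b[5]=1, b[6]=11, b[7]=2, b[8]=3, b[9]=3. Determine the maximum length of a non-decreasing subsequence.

Track the smallest tail for each achievable length (allowing ties):
1 → extends → [1]
17 → extends → [1, 17]
7 → replaces 17 → [1, 7]
10 → extends → [1, 7, 10]
1 → replaces 7 → [1, 1, 10]
11 → extends → [1, 1, 10, 11]
2 → replaces 10 → [1, 1, 2, 11]
3 → replaces 11 → [1, 1, 2, 3]
3 → extends → [1, 1, 2, 3, 3]
Five tails, so the longest non-decreasing subsequence has length 5 (e.g. 1, 1, 2, 3, 3).

5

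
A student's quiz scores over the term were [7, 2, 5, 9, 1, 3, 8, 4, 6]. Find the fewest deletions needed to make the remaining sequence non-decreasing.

Fewest deletions = n − (longest non-decreasing subsequence).
Patience tails:
7 → extends → [7]
2 → replaces 7 → [2]
5 → extends → [2, 5]
9 → extends → [2, 5, 9]
1 → replaces 2 → [1, 5, 9]
3 → replaces 5 → [1, 3, 9]
8 → replaces 9 → [1, 3, 8]
4 → replaces 8 → [1, 3, 4]
6 → extends → [1, 3, 4, 6]
Longest non-decreasing subsequence has length 4, so deletions = 9 − 4 = 5.

5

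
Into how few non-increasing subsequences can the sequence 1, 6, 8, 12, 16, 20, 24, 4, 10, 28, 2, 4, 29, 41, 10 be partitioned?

10

The minimum number of non-increasing subsequences covering a sequence equals the length of its longest strictly increasing subsequence.
LIS length is 10 (e.g. 1, 6, 8, 12, 16, 20, 24, 28, 29, 41), so 10 piles are needed.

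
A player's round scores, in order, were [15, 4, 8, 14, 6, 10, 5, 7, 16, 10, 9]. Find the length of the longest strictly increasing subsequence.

4

Let dp[i] be the length of the longest such subsequence ending at index i:
i:      1  2  3  4  5  6  7  8  9 10 11
a[i]:  15  4  8 14  6 10  5  7 16 10  9
dp:     1  1  2  3  2  3  2  3  4  4  4
Maximum dp value is 4.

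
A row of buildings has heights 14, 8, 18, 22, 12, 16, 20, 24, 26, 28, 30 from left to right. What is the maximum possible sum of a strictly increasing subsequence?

Let S[i] be the best sum of a strictly increasing subsequence ending at i:
i:       1   2   3   4   5   6   7   8   9  10  11
a[i]:   14   8  18  22  12  16  20  24  26  28  30
S:      14   8  32  54  20  36  56  80 106 134 164
Maximum is 164 (e.g. 8 + 12 + 16 + 20 + 24 + 26 + 28 + 30).

164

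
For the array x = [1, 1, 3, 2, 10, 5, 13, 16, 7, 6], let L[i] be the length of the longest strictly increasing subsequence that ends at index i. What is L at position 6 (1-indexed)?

dp[i] = 1 + max{dp[j] : j<i, x[j]<x[i]} (or 1 if no such j):
i:      1  2  3  4  5  6  7  8  9 10
x[i]:   1  1  3  2 10  5 13 16  7  6
dp:     1  1  2  2  3  3  4  5  4  4
At index 6 the value is 3.

3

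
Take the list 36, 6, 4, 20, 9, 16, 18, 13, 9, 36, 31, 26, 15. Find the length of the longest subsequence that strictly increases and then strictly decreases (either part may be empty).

inc[i] = longest strictly increasing subsequence ending at i; dec[i] = longest strictly decreasing subsequence starting at i:
i:      1  2  3  4  5  6  7  8  9 10 11 12 13
a[i]:  36  6  4 20  9 16 18 13  9 36 31 26 15
inc:    1  1  1  2  2  3  4  3  2  5  5  5  4
dec:    5  2  1  4  1  3  3  2  1  4  3  2  1
Best peak at i=10 (value 36): inc=5, dec=4, length 5+4−1 = 8.

8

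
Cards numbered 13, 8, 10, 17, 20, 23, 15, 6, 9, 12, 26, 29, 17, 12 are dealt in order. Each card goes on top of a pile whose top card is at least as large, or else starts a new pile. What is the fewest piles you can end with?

The minimum number of non-increasing subsequences covering a sequence equals the length of its longest strictly increasing subsequence.
LIS length is 7 (e.g. 8, 10, 17, 20, 23, 26, 29), so 7 piles are needed.

7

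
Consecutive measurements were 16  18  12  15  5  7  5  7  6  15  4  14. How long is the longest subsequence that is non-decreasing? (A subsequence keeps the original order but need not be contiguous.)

Track the smallest tail for each achievable length (allowing ties):
16 → extends → [16]
18 → extends → [16, 18]
12 → replaces 16 → [12, 18]
15 → replaces 18 → [12, 15]
5 → replaces 12 → [5, 15]
7 → replaces 15 → [5, 7]
5 → replaces 7 → [5, 5]
7 → extends → [5, 5, 7]
6 → replaces 7 → [5, 5, 6]
15 → extends → [5, 5, 6, 15]
4 → replaces 5 → [4, 5, 6, 15]
14 → replaces 15 → [4, 5, 6, 14]
Four tails, so the longest non-decreasing subsequence has length 4 (e.g. 5, 7, 7, 15).

4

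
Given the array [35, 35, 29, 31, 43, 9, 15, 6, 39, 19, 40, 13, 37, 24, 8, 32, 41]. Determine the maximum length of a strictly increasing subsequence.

Track the smallest tail for each achievable length (strict):
35 → extends → [35]
35 → already a tail → [35]
29 → replaces 35 → [29]
31 → extends → [29, 31]
43 → extends → [29, 31, 43]
9 → replaces 29 → [9, 31, 43]
15 → replaces 31 → [9, 15, 43]
6 → replaces 9 → [6, 15, 43]
39 → replaces 43 → [6, 15, 39]
19 → replaces 39 → [6, 15, 19]
40 → extends → [6, 15, 19, 40]
13 → replaces 15 → [6, 13, 19, 40]
37 → replaces 40 → [6, 13, 19, 37]
24 → replaces 37 → [6, 13, 19, 24]
8 → replaces 13 → [6, 8, 19, 24]
32 → extends → [6, 8, 19, 24, 32]
41 → extends → [6, 8, 19, 24, 32, 41]
Six tails, so the longest strictly increasing subsequence has length 6 (e.g. 9, 15, 19, 24, 32, 41).

6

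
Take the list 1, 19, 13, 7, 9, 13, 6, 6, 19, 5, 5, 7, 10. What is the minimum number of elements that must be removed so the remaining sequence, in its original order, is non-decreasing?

8

Fewest deletions = n − (longest non-decreasing subsequence).
i:      1  2  3  4  5  6  7  8  9 10 11 12 13
a[i]:   1 19 13  7  9 13  6  6 19  5  5  7 10
dp:     1  2  2  2  3  4  2  3  5  2  3  4  5
max dp = 5, so deletions = 13 − 5 = 8.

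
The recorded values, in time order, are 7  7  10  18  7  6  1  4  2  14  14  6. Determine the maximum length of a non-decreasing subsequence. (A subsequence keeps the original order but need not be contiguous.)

5

Track the smallest tail for each achievable length (allowing ties):
7 → extends → [7]
7 → extends → [7, 7]
10 → extends → [7, 7, 10]
18 → extends → [7, 7, 10, 18]
7 → replaces 10 → [7, 7, 7, 18]
6 → replaces 7 → [6, 7, 7, 18]
1 → replaces 6 → [1, 7, 7, 18]
4 → replaces 7 → [1, 4, 7, 18]
2 → replaces 4 → [1, 2, 7, 18]
14 → replaces 18 → [1, 2, 7, 14]
14 → extends → [1, 2, 7, 14, 14]
6 → replaces 7 → [1, 2, 6, 14, 14]
Five tails, so the longest non-decreasing subsequence has length 5 (e.g. 7, 7, 10, 14, 14).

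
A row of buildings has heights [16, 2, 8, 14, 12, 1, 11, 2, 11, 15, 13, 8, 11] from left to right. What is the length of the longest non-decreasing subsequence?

Track the smallest tail for each achievable length (allowing ties):
16 → extends → [16]
2 → replaces 16 → [2]
8 → extends → [2, 8]
14 → extends → [2, 8, 14]
12 → replaces 14 → [2, 8, 12]
1 → replaces 2 → [1, 8, 12]
11 → replaces 12 → [1, 8, 11]
2 → replaces 8 → [1, 2, 11]
11 → extends → [1, 2, 11, 11]
15 → extends → [1, 2, 11, 11, 15]
13 → replaces 15 → [1, 2, 11, 11, 13]
8 → replaces 11 → [1, 2, 8, 11, 13]
11 → replaces 13 → [1, 2, 8, 11, 11]
Five tails, so the longest non-decreasing subsequence has length 5 (e.g. 2, 8, 11, 11, 15).

5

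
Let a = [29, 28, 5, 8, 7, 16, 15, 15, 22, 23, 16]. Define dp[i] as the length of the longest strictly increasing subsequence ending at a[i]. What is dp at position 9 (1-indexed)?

4

dp[i] = 1 + max{dp[j] : j<i, a[j]<a[i]} (or 1 if no such j):
i:      1  2  3  4  5  6  7  8  9 10 11
a[i]:  29 28  5  8  7 16 15 15 22 23 16
dp:     1  1  1  2  2  3  3  3  4  5  4
At index 9 the value is 4.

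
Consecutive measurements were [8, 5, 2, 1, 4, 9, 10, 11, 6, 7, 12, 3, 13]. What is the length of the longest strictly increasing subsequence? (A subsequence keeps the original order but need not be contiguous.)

7

Let dp[i] be the length of the longest such subsequence ending at index i:
i:      1  2  3  4  5  6  7  8  9 10 11 12 13
a[i]:   8  5  2  1  4  9 10 11  6  7 12  3 13
dp:     1  1  1  1  2  3  4  5  3  4  6  2  7
Maximum dp value is 7.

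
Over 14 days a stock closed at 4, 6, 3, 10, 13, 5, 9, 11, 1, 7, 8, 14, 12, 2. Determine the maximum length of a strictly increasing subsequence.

5

Track the smallest tail for each achievable length (strict):
4 → extends → [4]
6 → extends → [4, 6]
3 → replaces 4 → [3, 6]
10 → extends → [3, 6, 10]
13 → extends → [3, 6, 10, 13]
5 → replaces 6 → [3, 5, 10, 13]
9 → replaces 10 → [3, 5, 9, 13]
11 → replaces 13 → [3, 5, 9, 11]
1 → replaces 3 → [1, 5, 9, 11]
7 → replaces 9 → [1, 5, 7, 11]
8 → replaces 11 → [1, 5, 7, 8]
14 → extends → [1, 5, 7, 8, 14]
12 → replaces 14 → [1, 5, 7, 8, 12]
2 → replaces 5 → [1, 2, 7, 8, 12]
Five tails, so the longest strictly increasing subsequence has length 5 (e.g. 4, 6, 10, 13, 14).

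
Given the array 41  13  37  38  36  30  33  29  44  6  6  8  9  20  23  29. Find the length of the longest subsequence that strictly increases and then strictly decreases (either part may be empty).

inc[i] = longest strictly increasing subsequence ending at i; dec[i] = longest strictly decreasing subsequence starting at i:
i:      1  2  3  4  5  6  7  8  9 10 11 12 13 14 15 16
a[i]:  41 13 37 38 36 30 33 29 44  6  6  8  9 20 23 29
inc:    1  1  2  3  2  2  3  2  4  1  1  2  3  4  5  6
dec:    6  2  5  5  4  3  3  2  2  1  1  1  1  1  1  1
Best peak at i=4 (value 38): inc=3, dec=5, length 3+5−1 = 7.

7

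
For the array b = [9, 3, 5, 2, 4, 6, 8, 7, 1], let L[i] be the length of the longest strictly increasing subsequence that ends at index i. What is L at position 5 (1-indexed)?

dp[i] = 1 + max{dp[j] : j<i, b[j]<b[i]} (or 1 if no such j):
i:     1 2 3 4 5 6 7 8 9
b[i]:  9 3 5 2 4 6 8 7 1
dp:    1 1 2 1 2 3 4 4 1
At index 5 the value is 2.

2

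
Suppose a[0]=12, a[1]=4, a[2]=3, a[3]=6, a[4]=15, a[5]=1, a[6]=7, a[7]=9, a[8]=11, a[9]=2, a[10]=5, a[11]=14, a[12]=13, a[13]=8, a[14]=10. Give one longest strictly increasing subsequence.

4, 6, 7, 9, 11, 14

Patience tails give the LIS length; then backtrack through the dp parents:
12 → extends → [12]
4 → replaces 12 → [4]
3 → replaces 4 → [3]
6 → extends → [3, 6]
15 → extends → [3, 6, 15]
1 → replaces 3 → [1, 6, 15]
7 → replaces 15 → [1, 6, 7]
9 → extends → [1, 6, 7, 9]
11 → extends → [1, 6, 7, 9, 11]
2 → replaces 6 → [1, 2, 7, 9, 11]
5 → replaces 7 → [1, 2, 5, 9, 11]
14 → extends → [1, 2, 5, 9, 11, 14]
13 → replaces 14 → [1, 2, 5, 9, 11, 13]
8 → replaces 9 → [1, 2, 5, 8, 11, 13]
10 → replaces 11 → [1, 2, 5, 8, 10, 13]
Length 6; one witness is 4, 6, 7, 9, 11, 14.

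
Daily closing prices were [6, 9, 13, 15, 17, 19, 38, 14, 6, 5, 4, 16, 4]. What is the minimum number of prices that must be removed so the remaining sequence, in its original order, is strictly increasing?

6

Fewest deletions = n − (longest strictly increasing subsequence).
i:      1  2  3  4  5  6  7  8  9 10 11 12 13
a[i]:   6  9 13 15 17 19 38 14  6  5  4 16  4
dp:     1  2  3  4  5  6  7  4  1  1  1  5  1
max dp = 7, so deletions = 13 − 7 = 6.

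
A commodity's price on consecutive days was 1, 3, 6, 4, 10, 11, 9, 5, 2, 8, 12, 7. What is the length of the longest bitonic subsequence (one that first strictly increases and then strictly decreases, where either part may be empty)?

inc[i] = longest strictly increasing subsequence ending at i; dec[i] = longest strictly decreasing subsequence starting at i:
i:      1  2  3  4  5  6  7  8  9 10 11 12
a[i]:   1  3  6  4 10 11  9  5  2  8 12  7
inc:    1  2  3  3  4  5  4  4  2  5  6  5
dec:    1  2  3  2  4  4  3  2  1  2  2  1
Best peak at i=6 (value 11): inc=5, dec=4, length 5+4−1 = 8.

8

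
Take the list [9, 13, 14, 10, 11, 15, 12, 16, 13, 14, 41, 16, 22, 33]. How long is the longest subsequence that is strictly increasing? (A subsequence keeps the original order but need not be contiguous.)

9

Track the smallest tail for each achievable length (strict):
9 → extends → [9]
13 → extends → [9, 13]
14 → extends → [9, 13, 14]
10 → replaces 13 → [9, 10, 14]
11 → replaces 14 → [9, 10, 11]
15 → extends → [9, 10, 11, 15]
12 → replaces 15 → [9, 10, 11, 12]
16 → extends → [9, 10, 11, 12, 16]
13 → replaces 16 → [9, 10, 11, 12, 13]
14 → extends → [9, 10, 11, 12, 13, 14]
41 → extends → [9, 10, 11, 12, 13, 14, 41]
16 → replaces 41 → [9, 10, 11, 12, 13, 14, 16]
22 → extends → [9, 10, 11, 12, 13, 14, 16, 22]
33 → extends → [9, 10, 11, 12, 13, 14, 16, 22, 33]
Nine tails, so the longest strictly increasing subsequence has length 9 (e.g. 9, 10, 11, 12, 13, 14, 16, 22, 33).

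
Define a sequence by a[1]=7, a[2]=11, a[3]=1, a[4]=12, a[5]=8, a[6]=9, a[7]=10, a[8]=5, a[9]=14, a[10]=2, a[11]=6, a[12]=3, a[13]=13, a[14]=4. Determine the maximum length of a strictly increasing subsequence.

5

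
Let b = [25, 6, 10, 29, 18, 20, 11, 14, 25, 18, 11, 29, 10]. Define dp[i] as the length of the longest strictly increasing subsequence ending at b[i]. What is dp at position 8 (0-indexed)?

5

dp[i] = 1 + max{dp[j] : j<i, b[j]<b[i]} (or 1 if no such j):
i:      0  1  2  3  4  5  6  7  8  9 10 11 12
b[i]:  25  6 10 29 18 20 11 14 25 18 11 29 10
dp:     1  1  2  3  3  4  3  4  5  5  3  6  2
At index 8 the value is 5.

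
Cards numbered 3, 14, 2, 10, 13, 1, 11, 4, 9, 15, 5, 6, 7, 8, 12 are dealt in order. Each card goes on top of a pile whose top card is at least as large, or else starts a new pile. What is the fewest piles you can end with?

The minimum number of non-increasing subsequences covering a sequence equals the length of its longest strictly increasing subsequence.
LIS length is 7 (e.g. 3, 4, 5, 6, 7, 8, 12), so 7 piles are needed.

7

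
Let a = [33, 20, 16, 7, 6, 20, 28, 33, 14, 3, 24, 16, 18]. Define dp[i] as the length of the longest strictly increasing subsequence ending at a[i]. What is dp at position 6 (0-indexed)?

3

dp[i] = 1 + max{dp[j] : j<i, a[j]<a[i]} (or 1 if no such j):
i:      0  1  2  3  4  5  6  7  8  9 10 11 12
a[i]:  33 20 16  7  6 20 28 33 14  3 24 16 18
dp:     1  1  1  1  1  2  3  4  2  1  3  3  4
At index 6 the value is 3.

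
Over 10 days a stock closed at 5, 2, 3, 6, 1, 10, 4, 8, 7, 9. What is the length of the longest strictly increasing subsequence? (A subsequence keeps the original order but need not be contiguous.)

5

Let dp[i] be the length of the longest such subsequence ending at index i:
i:      1  2  3  4  5  6  7  8  9 10
a[i]:   5  2  3  6  1 10  4  8  7  9
dp:     1  1  2  3  1  4  3  4  4  5
Maximum dp value is 5.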